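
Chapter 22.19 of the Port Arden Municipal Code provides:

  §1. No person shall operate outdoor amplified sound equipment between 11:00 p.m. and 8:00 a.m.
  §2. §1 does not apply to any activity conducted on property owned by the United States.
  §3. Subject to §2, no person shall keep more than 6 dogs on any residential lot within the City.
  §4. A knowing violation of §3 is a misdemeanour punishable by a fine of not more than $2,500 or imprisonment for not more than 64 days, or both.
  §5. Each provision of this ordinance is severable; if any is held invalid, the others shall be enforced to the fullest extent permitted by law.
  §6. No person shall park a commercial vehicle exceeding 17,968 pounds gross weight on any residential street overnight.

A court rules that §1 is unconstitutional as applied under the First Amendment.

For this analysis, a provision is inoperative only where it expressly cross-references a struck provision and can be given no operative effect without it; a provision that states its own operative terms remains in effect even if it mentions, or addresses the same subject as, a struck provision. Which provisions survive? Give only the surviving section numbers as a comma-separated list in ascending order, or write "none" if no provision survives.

3, 4, 5, 6

§1 is struck. §2 operates only by reference to §1, so it falls with §1. Although §3 refers to §2, its operative terms do not depend on §2, so it remains in effect. §5 is a severability clause and preserves every provision that can still be given independent effect. §3, §4, §5, and §6 remain in effect.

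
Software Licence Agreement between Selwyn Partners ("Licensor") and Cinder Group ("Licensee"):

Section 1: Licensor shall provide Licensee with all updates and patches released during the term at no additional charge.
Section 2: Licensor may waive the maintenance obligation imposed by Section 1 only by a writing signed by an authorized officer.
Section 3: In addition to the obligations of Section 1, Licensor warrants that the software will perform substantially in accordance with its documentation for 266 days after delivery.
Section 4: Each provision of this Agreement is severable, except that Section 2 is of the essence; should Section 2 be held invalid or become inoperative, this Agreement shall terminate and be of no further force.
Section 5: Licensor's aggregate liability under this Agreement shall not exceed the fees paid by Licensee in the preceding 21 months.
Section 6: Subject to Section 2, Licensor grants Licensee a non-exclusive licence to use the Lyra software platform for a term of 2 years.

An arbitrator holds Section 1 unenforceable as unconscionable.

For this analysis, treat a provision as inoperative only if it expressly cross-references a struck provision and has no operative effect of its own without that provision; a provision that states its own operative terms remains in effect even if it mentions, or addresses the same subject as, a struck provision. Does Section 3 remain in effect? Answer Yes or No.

No

Section 1 is struck. Section 2 operates only by reference to Section 1, so it falls with Section 1. Section 4 makes Section 2 an essential term, and Section 2 has been rendered inoperative by the cascade; under Section 4, the entire Agreement is therefore void. No provision of the Agreement survives. Section 3 is among the inoperative provisions, so the answer is no.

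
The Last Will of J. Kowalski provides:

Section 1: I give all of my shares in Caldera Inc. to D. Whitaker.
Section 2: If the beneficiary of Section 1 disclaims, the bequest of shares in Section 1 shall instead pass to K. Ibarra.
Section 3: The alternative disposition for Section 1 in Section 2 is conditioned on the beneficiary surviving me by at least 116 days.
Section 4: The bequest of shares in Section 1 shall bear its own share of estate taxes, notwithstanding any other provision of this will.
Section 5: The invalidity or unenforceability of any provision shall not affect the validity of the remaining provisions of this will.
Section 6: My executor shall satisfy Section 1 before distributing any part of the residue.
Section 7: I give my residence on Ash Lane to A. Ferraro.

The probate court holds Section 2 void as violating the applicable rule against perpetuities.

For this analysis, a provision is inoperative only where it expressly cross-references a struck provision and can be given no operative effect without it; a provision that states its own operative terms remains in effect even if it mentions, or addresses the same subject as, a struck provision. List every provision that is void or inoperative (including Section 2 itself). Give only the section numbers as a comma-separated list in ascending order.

Section 2 is struck. The only function of Section 3 is the survivorship condition on Section 2, so it cannot stand once Section 2 is removed. Section 5 is a severability clause and preserves every provision that can still be given independent effect. That leaves Section 1, Section 4, Section 5, Section 6, and Section 7 in effect.

2, 3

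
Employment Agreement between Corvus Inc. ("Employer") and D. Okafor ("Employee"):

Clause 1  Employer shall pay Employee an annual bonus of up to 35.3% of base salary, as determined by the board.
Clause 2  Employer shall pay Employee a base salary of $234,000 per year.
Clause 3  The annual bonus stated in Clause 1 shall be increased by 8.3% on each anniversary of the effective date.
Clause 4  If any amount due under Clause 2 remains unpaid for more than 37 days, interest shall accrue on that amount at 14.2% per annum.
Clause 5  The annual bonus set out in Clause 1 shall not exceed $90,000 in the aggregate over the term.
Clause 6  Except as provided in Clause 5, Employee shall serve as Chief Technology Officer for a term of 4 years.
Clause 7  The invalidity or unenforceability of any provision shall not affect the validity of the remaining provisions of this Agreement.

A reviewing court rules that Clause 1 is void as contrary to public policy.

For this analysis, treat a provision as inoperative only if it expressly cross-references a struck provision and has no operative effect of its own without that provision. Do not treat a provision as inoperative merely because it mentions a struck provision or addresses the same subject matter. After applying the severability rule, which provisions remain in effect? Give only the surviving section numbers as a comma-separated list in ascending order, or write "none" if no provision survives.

Clause 1 is struck. The whole of Clause 3 is the escalation of the annual bonus, defined by reference to Clause 1, so Clause 3 cannot stand once Clause 1 is removed. Clause 5 has no operative effect of its own apart from Clause 1 and is therefore inoperative. Although Clause 6 refers to Clause 5, its operative terms do not depend on Clause 5, so it remains in effect. Clause 7 is a severability clause and preserves every provision that can still be given independent effect. That leaves Clause 2, Clause 4, Clause 6, and Clause 7 in effect.

2, 4, 6, 7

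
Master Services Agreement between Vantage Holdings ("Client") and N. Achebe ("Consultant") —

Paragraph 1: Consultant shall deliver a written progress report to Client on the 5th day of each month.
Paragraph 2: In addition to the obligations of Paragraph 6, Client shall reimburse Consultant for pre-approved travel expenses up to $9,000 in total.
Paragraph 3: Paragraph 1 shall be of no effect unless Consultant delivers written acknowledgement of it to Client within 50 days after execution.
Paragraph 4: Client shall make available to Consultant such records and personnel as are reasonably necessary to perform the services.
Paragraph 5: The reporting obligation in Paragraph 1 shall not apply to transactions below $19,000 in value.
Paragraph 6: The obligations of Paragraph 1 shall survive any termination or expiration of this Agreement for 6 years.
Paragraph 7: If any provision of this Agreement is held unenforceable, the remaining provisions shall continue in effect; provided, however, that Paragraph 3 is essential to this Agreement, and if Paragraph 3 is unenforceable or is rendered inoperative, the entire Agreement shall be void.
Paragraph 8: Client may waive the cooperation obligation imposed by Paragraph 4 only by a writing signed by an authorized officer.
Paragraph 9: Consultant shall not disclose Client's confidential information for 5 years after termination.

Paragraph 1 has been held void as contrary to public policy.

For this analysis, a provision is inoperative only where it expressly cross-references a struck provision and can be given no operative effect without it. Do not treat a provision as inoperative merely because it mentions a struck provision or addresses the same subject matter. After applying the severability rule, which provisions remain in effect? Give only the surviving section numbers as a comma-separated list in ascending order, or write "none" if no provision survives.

Paragraph 1 is struck. Paragraph 3 has no operative effect of its own apart from Paragraph 1 and is therefore inoperative. Paragraph 5 does nothing except set the carve-out from the reporting obligation by reference to Paragraph 1; with Paragraph 1 gone it has no independent effect and is inoperative. Paragraph 6 has no operative effect of its own apart from Paragraph 1 and is therefore inoperative. Paragraph 7 makes Paragraph 3 an essential term, and Paragraph 3 has been rendered inoperative by the cascade; under Paragraph 7, the entire Agreement is therefore void. No provision of the Agreement survives.

none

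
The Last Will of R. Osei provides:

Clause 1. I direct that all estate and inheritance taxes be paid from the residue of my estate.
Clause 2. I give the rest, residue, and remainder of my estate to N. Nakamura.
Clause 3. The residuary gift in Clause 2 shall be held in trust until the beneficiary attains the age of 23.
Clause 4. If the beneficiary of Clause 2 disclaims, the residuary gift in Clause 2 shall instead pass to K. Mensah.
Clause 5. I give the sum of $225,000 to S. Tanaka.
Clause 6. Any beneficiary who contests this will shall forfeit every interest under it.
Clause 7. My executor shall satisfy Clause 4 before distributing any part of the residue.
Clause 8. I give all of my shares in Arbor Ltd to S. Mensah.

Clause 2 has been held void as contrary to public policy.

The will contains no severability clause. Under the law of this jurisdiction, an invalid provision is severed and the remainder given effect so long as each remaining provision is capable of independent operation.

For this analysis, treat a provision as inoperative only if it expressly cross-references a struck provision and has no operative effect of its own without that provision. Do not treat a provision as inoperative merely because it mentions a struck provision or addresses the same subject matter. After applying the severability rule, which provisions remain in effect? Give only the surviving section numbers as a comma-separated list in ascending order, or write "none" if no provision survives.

1, 5, 6, 8

Clause 2 is struck. Clause 3 has no operative effect of its own apart from Clause 2 and is therefore inoperative. Clause 4 has no operative effect of its own apart from Clause 2 and is therefore inoperative. Clause 7 has no operative effect of its own apart from Clause 4 and is therefore inoperative. Under the stated default rule, only provisions that cannot operate independently fall away; the rest are enforced. Clause 1, Clause 5, Clause 6, and Clause 8 remain in effect.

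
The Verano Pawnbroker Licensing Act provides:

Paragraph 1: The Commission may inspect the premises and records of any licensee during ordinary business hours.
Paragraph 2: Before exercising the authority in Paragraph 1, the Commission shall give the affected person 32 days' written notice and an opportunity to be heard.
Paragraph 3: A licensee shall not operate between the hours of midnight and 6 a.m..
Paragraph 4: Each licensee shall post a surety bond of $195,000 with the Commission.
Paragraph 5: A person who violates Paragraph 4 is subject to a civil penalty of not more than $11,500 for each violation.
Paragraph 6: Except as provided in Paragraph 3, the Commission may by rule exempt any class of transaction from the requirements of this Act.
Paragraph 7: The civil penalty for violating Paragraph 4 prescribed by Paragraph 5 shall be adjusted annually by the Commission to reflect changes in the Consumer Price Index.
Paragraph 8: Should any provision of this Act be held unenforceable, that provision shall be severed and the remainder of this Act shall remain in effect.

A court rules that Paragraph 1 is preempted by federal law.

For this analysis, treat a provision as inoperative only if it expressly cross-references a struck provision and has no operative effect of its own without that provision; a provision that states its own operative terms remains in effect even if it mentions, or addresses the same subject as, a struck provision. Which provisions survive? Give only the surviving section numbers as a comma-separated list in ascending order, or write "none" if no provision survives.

3, 4, 5, 6, 7, 8

Paragraph 1 is struck. Paragraph 2 operates only by reference to Paragraph 1, so it falls with Paragraph 1. Under the severability clause in Paragraph 8, the remaining provisions continue in force. The provisions still in force are Paragraph 3, Paragraph 4, Paragraph 5, Paragraph 6, Paragraph 7, and Paragraph 8.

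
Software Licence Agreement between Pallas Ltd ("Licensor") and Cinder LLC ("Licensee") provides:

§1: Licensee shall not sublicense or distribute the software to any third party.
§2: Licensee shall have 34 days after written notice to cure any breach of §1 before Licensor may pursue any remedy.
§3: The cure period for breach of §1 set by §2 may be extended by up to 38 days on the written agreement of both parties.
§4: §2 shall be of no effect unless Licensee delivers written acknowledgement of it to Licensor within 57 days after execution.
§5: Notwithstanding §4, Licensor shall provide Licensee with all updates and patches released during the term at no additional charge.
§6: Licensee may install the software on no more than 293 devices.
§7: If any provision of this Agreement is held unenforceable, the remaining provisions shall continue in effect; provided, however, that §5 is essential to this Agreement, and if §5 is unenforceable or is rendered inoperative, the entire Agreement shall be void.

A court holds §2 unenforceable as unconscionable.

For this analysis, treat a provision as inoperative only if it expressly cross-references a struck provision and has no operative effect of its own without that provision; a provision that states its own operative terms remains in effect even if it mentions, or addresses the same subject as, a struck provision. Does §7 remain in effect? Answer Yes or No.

Yes

§2 is struck. The whole of §3 is the extension of the cure period for breach of §1, defined by reference to §2, so §3 cannot stand once §2 is removed. §4 merely fixes the acknowledgement condition for §2; with §2 gone it has nothing to operate on and falls away. §5 mentions §4 but its own obligation stands independently of §4, so §5 is not affected. §7 makes §5 an essential term, but §5 is unaffected, so the severability proviso in §7 preserves the remaining provisions. §1, §5, §6, and §7 remain in effect. §7 is among the surviving provisions, so the answer is yes.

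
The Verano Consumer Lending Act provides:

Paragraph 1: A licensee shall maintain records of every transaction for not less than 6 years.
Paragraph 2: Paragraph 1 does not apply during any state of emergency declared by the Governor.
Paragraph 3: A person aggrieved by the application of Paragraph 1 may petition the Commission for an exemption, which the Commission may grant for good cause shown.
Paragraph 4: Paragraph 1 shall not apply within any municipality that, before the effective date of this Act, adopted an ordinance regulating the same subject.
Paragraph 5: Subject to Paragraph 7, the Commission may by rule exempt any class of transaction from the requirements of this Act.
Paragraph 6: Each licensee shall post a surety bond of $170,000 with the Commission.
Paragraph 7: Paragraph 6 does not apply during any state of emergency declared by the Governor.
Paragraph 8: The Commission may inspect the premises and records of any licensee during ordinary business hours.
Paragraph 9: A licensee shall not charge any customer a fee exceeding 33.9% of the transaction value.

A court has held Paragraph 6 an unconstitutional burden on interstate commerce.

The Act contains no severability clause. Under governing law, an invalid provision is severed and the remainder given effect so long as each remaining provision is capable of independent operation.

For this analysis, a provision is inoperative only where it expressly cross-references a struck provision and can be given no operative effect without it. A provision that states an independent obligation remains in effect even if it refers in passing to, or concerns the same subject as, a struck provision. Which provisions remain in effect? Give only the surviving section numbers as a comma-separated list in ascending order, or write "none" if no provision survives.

Paragraph 6 is struck. Paragraph 7 operates only by reference to Paragraph 6, so it falls with Paragraph 6. Although Paragraph 5 refers to Paragraph 7, its operative terms do not depend on Paragraph 7, so it remains in effect. Under the stated default rule, only provisions that cannot operate independently fall away; the rest are enforced. That leaves Paragraph 1, Paragraph 2, Paragraph 3, Paragraph 4, Paragraph 5, Paragraph 8, and Paragraph 9 in effect.

1, 2, 3, 4, 5, 8, 9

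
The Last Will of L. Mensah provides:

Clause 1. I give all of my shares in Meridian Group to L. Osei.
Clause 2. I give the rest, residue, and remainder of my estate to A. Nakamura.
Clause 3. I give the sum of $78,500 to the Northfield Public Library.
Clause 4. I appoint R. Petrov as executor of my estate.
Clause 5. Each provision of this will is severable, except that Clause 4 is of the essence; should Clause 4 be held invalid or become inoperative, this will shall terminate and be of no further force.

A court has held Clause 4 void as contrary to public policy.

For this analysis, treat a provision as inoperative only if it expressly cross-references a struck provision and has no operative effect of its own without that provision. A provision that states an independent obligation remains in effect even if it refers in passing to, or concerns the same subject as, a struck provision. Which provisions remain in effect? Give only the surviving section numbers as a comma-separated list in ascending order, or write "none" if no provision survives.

none

Clause 4 is struck. Nothing else in the will is defined by reference to Clause 4. Clause 5 makes Clause 4 an essential term, and Clause 4 is the provision held invalid; under Clause 5, the entire will is therefore void. No provision of the will survives.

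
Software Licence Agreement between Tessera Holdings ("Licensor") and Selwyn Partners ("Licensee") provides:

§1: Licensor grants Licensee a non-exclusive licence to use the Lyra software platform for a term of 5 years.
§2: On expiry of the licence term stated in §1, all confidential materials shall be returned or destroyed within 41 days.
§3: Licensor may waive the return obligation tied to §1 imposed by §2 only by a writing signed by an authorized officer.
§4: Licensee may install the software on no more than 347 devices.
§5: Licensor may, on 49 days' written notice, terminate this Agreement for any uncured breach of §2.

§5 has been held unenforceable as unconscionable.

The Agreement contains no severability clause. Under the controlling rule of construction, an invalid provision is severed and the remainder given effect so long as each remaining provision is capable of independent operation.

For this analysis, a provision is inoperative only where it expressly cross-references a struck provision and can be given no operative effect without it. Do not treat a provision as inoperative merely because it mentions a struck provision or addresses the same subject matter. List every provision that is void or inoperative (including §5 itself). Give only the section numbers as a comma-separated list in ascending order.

5

§5 is struck. Nothing else in the Agreement is defined by reference to §5. With no severability clause, the stated default rule severs what cannot stand and enforces each remaining provision that can operate on its own. The provisions still in force are §1, §2, §3, and §4.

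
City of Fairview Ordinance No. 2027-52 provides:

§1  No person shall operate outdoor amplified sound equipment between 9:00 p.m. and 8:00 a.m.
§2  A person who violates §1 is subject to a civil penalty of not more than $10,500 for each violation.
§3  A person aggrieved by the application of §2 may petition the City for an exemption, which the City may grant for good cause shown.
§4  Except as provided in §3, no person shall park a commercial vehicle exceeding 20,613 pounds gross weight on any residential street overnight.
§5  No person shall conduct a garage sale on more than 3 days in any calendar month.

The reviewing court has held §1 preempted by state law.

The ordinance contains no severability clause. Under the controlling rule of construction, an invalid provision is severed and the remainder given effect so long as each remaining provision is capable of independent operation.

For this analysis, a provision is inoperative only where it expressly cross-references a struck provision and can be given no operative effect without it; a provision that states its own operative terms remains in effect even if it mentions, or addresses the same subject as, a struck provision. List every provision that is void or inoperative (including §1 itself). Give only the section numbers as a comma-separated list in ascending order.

1, 2, 3

§1 is struck. §2 merely fixes the civil penalty for violating §1; with §1 gone it has nothing to operate on and falls away. §3 merely fixes the exemption procedure for §2; with §2 gone it has nothing to operate on and falls away. §4 mentions §3 but its own obligation stands independently of §3, so §4 is not affected. Under the stated default rule, only provisions that cannot operate independently fall away; the rest are enforced. §4 and §5 remain in effect.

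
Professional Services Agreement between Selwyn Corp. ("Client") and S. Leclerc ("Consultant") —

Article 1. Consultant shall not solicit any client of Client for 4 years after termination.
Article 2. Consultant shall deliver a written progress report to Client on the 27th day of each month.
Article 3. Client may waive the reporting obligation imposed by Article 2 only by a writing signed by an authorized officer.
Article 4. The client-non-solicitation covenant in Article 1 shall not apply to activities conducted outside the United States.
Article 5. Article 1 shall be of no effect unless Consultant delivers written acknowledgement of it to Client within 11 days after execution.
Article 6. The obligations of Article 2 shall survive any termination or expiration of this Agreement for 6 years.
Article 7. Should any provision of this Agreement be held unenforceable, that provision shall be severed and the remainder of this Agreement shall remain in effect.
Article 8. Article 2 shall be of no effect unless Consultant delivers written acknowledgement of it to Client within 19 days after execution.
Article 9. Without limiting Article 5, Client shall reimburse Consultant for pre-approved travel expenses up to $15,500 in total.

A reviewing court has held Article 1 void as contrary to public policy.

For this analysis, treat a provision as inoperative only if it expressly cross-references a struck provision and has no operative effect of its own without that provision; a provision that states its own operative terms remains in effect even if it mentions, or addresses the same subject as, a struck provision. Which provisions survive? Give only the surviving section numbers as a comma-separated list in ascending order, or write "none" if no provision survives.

2, 3, 6, 7, 8, 9

Article 1 is struck. The whole of Article 4 is the carve-out from the client-non-solicitation covenant, defined by reference to Article 1, so Article 4 cannot stand once Article 1 is removed. Article 5 merely fixes the acknowledgement condition for Article 1; with Article 1 gone it has nothing to operate on and falls away. Although Article 9 refers to Article 5, its operative terms do not depend on Article 5, so it remains in effect. Article 7 is a severability clause and preserves every provision that can still be given independent effect. That leaves Article 2, Article 3, Article 6, Article 7, Article 8, and Article 9 in effect.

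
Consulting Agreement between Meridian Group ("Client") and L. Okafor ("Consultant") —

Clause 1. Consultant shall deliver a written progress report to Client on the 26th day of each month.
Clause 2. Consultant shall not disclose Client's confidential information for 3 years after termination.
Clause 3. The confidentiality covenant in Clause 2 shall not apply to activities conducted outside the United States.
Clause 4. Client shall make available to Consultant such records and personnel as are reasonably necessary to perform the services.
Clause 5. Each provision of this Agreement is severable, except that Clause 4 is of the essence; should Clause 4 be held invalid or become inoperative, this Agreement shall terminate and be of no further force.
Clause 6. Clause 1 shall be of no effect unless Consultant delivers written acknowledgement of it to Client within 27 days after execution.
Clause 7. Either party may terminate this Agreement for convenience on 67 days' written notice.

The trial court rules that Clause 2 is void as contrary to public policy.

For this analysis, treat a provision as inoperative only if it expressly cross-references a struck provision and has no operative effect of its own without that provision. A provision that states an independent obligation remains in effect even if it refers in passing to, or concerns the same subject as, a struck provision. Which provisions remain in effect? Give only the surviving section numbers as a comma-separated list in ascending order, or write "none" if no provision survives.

Clause 2 is struck. Clause 3 does nothing except set the carve-out from the confidentiality covenant by reference to Clause 2; with Clause 2 gone it has no independent effect and is inoperative. Clause 5 makes Clause 4 an essential term, but Clause 4 is unaffected, so the severability proviso in Clause 5 preserves the remaining provisions. Clause 1, Clause 4, Clause 5, Clause 6, and Clause 7 remain in effect.

1, 4, 5, 6, 7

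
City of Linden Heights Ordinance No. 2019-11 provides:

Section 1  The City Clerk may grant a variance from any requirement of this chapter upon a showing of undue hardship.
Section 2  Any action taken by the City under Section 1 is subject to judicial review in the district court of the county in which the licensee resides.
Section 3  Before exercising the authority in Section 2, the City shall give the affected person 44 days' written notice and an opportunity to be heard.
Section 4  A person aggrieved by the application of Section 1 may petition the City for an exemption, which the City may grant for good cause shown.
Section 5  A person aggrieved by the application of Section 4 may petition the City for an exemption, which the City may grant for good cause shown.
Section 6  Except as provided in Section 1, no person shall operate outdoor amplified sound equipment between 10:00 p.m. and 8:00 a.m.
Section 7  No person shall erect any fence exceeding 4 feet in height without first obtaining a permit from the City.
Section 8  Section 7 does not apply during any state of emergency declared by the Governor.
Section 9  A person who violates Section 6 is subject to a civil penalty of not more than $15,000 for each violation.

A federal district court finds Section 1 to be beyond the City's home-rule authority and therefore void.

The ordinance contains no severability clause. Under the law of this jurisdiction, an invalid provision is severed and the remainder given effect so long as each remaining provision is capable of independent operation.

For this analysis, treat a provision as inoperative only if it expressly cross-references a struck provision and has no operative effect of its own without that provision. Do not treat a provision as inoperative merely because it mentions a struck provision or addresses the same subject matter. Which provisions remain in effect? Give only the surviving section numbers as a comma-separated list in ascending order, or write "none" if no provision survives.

Section 1 is struck. The only function of Section 2 is the judicial-review right for Section 1, so it cannot stand once Section 1 is removed. Section 4 merely fixes the exemption procedure for Section 1; with Section 1 gone it has nothing to operate on and falls away. Section 3 merely fixes the notice-and-hearing requirement for Section 2; with Section 2 gone it has nothing to operate on and falls away. The only function of Section 5 is the exemption procedure for Section 4, so it cannot stand once Section 4 is removed. Section 6 mentions Section 1 but its own obligation stands independently of Section 1, so Section 6 is not affected. With no severability clause, the stated default rule severs what cannot stand and enforces each remaining provision that can operate on its own. That leaves Section 6, Section 7, Section 8, and Section 9 in effect.

6, 7, 8, 9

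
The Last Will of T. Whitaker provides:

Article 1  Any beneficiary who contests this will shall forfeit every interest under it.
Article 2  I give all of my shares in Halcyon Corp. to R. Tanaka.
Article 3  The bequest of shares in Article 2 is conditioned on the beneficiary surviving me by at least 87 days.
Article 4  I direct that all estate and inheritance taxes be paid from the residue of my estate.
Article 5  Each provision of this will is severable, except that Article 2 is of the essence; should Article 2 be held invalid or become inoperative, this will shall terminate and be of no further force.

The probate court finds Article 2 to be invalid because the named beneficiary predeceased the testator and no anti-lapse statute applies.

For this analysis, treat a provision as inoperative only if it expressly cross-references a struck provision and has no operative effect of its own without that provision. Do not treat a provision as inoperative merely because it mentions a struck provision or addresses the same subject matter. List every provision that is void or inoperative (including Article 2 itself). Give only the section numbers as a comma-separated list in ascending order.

Article 2 is struck. Article 3 operates only by reference to Article 2, so it falls with Article 2. Article 5 makes Article 2 an essential term, and Article 2 is the provision held invalid; under Article 5, the entire will is therefore void. No provision of the will survives.

1, 2, 3, 4, 5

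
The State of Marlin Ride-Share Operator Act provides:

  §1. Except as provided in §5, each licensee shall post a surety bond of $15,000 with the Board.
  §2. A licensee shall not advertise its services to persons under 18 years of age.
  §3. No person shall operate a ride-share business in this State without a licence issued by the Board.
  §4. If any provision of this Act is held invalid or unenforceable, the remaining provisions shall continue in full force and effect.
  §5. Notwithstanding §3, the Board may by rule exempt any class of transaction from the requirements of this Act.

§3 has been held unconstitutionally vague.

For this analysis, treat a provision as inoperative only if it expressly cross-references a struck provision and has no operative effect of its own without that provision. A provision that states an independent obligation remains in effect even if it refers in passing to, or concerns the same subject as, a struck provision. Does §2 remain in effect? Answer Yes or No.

§3 is struck. Although §5 refers to §3, its operative terms do not depend on §3, so it remains in effect. Nothing else in the Act is defined by reference to §3. §4 is a severability clause and preserves every provision that can still be given independent effect. That leaves §1, §2, §4, and §5 in effect. §2 is among the surviving provisions, so the answer is yes.

Yes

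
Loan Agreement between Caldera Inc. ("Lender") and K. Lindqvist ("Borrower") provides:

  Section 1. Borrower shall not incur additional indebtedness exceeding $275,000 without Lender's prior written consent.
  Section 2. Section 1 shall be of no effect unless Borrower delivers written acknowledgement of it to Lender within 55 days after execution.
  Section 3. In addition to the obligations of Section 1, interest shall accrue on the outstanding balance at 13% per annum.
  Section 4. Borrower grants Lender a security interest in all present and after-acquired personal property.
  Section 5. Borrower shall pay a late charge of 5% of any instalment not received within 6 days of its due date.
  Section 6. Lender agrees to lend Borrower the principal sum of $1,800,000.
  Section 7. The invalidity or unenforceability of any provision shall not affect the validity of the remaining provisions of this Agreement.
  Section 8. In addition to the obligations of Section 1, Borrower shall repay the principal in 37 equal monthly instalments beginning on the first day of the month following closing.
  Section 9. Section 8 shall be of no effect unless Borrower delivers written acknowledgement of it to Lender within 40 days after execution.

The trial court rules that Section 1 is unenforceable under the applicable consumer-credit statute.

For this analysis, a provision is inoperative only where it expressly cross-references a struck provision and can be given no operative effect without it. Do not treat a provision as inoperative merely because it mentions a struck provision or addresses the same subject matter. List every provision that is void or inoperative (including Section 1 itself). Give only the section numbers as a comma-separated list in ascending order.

1, 2

Section 1 is struck. The only function of Section 2 is the acknowledgement condition for Section 1, so it cannot stand once Section 1 is removed. Although Section 3 refers to Section 1, its operative terms do not depend on Section 1, so it remains in effect. Section 8 mentions Section 1 but its own obligation stands independently of Section 1, so Section 8 is not affected. Section 7 is a severability clause and preserves every provision that can still be given independent effect. That leaves Section 3, Section 4, Section 5, Section 6, Section 7, Section 8, and Section 9 in effect.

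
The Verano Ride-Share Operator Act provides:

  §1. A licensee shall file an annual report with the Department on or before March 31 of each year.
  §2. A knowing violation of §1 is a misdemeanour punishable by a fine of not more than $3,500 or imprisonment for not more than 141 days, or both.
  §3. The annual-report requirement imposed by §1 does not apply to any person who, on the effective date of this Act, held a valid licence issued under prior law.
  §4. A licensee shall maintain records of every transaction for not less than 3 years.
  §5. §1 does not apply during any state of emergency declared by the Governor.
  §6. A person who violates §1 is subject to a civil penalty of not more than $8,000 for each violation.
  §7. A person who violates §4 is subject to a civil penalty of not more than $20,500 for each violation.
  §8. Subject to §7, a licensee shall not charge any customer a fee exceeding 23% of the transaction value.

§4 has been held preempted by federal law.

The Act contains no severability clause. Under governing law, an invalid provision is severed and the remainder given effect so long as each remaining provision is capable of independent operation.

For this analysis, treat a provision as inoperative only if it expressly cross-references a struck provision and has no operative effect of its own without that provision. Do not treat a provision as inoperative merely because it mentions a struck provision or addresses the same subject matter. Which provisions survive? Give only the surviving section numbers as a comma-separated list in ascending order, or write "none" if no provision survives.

1, 2, 3, 5, 6, 8

§4 is struck. §7 merely fixes the civil penalty for violating §4; with §4 gone it has nothing to operate on and falls away. §8 mentions §7 but its own obligation stands independently of §7, so §8 is not affected. Under the stated default rule, only provisions that cannot operate independently fall away; the rest are enforced. The provisions still in force are §1, §2, §3, §5, §6, and §8.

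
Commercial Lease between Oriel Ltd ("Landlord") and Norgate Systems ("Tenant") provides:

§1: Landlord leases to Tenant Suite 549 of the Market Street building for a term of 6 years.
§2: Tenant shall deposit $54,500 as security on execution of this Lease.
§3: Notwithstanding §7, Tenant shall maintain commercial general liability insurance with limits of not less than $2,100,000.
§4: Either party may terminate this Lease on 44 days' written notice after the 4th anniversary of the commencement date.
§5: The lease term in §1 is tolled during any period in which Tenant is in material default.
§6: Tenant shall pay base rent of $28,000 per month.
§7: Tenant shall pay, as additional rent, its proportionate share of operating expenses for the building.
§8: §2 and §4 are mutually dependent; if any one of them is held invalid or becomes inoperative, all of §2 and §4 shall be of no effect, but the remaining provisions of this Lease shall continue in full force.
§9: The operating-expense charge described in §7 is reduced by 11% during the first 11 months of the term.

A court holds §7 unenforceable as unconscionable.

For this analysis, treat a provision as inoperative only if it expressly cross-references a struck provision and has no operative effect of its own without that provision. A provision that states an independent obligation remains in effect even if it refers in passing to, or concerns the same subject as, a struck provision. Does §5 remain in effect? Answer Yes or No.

Yes

§7 is struck. §9 operates only by reference to §7, so it falls with §7. Although §3 refers to §7, its operative terms do not depend on §7, so it remains in effect. §8 ties §2 and §4 together, but none of those is affected here; the remaining provisions continue in force under §8. The provisions still in force are §1, §2, §3, §4, §5, §6, and §8. §5 is among the surviving provisions, so the answer is yes.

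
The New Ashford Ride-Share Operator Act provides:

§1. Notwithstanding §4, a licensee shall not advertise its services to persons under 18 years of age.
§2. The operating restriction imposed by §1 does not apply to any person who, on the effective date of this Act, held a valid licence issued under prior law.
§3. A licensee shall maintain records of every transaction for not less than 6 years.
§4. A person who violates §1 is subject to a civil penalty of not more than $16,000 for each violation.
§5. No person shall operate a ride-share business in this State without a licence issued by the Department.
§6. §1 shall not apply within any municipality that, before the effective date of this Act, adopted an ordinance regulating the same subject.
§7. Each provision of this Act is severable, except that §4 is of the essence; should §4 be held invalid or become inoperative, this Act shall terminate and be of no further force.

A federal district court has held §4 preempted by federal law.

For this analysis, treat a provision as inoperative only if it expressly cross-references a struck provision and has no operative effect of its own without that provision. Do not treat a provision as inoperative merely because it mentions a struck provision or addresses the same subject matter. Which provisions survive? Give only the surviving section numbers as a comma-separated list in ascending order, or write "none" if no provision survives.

none

§4 is struck. No other provision's operative terms depend on §4. §7 makes §4 an essential term, and §4 is the provision held invalid; under §7, the entire Act is therefore void. No provision of the Act survives.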